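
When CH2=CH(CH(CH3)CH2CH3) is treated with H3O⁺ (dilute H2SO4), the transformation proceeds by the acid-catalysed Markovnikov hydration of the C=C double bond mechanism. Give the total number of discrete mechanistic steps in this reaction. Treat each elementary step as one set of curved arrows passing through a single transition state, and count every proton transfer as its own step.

4

Step 1: Electrophilic addition begins with the π(C=C) electrons forming a bond to the proton of H3O⁺. Following Markovnikov's rule, the resulting cation is secondary. H2O is released.
Step 2: A hydride (H with its bonding pair) migrates from the adjacent sec-butyl carbon to the cationic centre — a 1,2-hydride shift — upgrading the secondary cation to a tertiary one.
Step 3: Nucleophilic capture of the cation by H2O produces the protonated alcohol (an oxonium ion).
Step 4: Deprotonation of the oxonium ion by a water molecule delivers the neutral alcohol and regenerates the acid catalyst.
Total: 4 elementary steps.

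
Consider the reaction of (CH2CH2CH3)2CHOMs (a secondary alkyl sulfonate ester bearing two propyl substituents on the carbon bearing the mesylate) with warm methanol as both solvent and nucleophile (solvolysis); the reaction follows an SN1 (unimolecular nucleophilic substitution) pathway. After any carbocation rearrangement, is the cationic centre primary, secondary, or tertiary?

secondary

Step 1: Rate-determining heterolysis of the C–O bond gives MsO⁻ and a secondary carbocation.
No single 1,2-shift to an adjacent carbon would give a more-substituted cation, so no rearrangement occurs.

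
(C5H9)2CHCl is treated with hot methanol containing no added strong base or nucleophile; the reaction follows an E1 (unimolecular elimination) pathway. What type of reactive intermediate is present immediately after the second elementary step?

Step 1: The C–Cl bond breaks with both electrons going to the chloride; Cl⁻ leaves and a secondary carbocation remains.
Step 2: Carbocation rearrangement: a 1,2-hydride shift from the adjacent cyclopentyl carbon converts the initially-formed secondary cation into the more stable tertiary cation.
After step 2 the species present is a tertiary carbocation.

tertiary carbocation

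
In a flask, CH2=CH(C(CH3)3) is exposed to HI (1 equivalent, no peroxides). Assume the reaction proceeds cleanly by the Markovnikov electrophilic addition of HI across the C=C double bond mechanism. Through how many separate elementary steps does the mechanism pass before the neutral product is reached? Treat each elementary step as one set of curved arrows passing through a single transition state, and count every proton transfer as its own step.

3

Step 1: Protonation of the alkene by HI: the π bond acts as the nucleophile and picks up H⁺, giving the more stable (Markovnikov) secondary carbocation. The H–I bond breaks heterolytically, releasing I⁻.
Step 2: A 1,2-methyl shift from the adjacent tert-butyl carbon moves the positive charge from the secondary centre to an adjacent carbon, generating a more stable tertiary carbocation.
Step 3: I⁻ captures the cation: a lone pair on I⁻ fills the empty p orbital, producing the alkyl halide product.
Total: 3 elementary steps.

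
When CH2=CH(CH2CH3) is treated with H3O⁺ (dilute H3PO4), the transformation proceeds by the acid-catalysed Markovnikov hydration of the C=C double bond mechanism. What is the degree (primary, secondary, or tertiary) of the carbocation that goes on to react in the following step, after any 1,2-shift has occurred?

secondary

Step 1: The π electrons of the C=C bond attack a proton of H3O⁺; Markovnikov addition places the new C–H on the less-substituted alkene carbon, so the positive charge ends up on the more-substituted carbon — a secondary carbocation. H2O is released.
No single 1,2-shift to an adjacent carbon would give a more-substituted cation, so no rearrangement occurs.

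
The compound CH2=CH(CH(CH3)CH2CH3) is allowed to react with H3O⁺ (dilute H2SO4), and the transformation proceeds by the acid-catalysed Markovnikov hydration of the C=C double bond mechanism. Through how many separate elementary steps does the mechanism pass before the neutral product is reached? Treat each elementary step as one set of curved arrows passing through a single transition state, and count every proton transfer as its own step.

4

Step 1: Electrophilic addition begins with the π(C=C) electrons forming a bond to the proton of H3O⁺. Following Markovnikov's rule, the resulting cation is secondary. H2O is released.
Step 2: Carbocation rearrangement: a 1,2-hydride shift from the adjacent sec-butyl carbon converts the initially-formed secondary cation into the more stable tertiary cation.
Step 3: A lone pair on the oxygen of H2O attacks the carbocation, forming a C–O bond and an oxonium ion (a protonated alcohol).
Step 4: Deprotonation of the oxonium ion by a water molecule delivers the neutral alcohol and regenerates the acid catalyst.
Total: 4 elementary steps.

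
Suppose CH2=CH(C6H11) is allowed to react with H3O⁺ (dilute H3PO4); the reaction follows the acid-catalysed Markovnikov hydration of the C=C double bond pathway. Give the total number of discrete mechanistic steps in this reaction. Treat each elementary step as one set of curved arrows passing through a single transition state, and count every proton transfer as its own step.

Step 1: Protonation of the alkene by H3O⁺: the π bond acts as the nucleophile and picks up H⁺, giving the more stable (Markovnikov) secondary carbocation. H2O is released.
Step 2: Carbocation rearrangement: a 1,2-hydride shift from the adjacent cyclohexyl carbon converts the initially-formed secondary cation into the more stable tertiary cation.
Step 3: Water acts as the nucleophile: an oxygen lone pair bonds to the cationic carbon, giving an oxonium-ion intermediate.
Step 4: Deprotonation of the oxonium ion by a water molecule delivers the neutral alcohol and regenerates the acid catalyst.
Total: 4 elementary steps.

4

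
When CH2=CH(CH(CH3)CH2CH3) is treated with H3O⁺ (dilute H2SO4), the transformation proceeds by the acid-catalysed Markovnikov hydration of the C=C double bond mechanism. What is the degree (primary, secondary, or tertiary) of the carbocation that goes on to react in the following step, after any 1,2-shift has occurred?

tertiary

Step 1: Electrophilic addition begins with the π(C=C) electrons forming a bond to the proton of H3O⁺. Following Markovnikov's rule, the resulting cation is secondary. H2O is released.
Step 2: A 1,2-hydride shift from the adjacent sec-butyl carbon moves the positive charge from the secondary centre to an adjacent carbon, generating a more stable tertiary carbocation.
The cation rearranges from secondary to tertiary via a 1,2-hydride shift from the adjacent sec-butyl carbon; the tertiary cation is what reacts next.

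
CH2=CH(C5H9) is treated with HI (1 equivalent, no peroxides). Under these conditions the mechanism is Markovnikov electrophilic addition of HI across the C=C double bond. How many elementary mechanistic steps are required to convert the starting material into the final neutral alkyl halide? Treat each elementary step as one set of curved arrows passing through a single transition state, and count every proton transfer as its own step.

3

Step 1: Protonation of the alkene by HI: the π bond acts as the nucleophile and picks up H⁺, giving the more stable (Markovnikov) secondary carbocation. The H–I bond breaks heterolytically, releasing I⁻.
Step 2: A 1,2-hydride shift from the adjacent cyclopentyl carbon moves the positive charge from the secondary centre to an adjacent carbon, generating a more stable tertiary carbocation.
Step 3: The I⁻ anion donates a lone pair to the carbocation, forming the new C–I σ-bond and giving the neutral alkyl halide.
Total: 3 elementary steps.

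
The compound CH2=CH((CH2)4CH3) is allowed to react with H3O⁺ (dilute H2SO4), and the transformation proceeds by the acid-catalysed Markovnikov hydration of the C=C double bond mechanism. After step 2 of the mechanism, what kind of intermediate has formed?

Step 1: The π electrons of the C=C bond attack a proton of H3O⁺; Markovnikov addition places the new C–H on the less-substituted alkene carbon, so the positive charge ends up on the more-substituted carbon — a secondary carbocation. H2O is released.
Step 2: A lone pair on the oxygen of H2O attacks the carbocation, forming a C–O bond and an oxonium ion (a protonated alcohol).
After step 2 the species present is an oxonium ion.

oxonium ion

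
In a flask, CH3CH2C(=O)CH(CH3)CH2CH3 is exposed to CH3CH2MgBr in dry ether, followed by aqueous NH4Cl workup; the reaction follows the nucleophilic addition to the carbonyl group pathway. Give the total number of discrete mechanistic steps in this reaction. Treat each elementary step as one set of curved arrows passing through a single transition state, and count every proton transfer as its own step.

2

Step 1: the carbanion-like carbon of CH3CH2MgBr attacks the sp² carbonyl carbon; the C=O π bond breaks and the electrons end up as a lone pair on the alkoxide oxygen of the tetrahedral intermediate.
Step 2: Protonation of the alkoxide by aqueous NH4Cl workup furnishes an alcohol.
Total: 2 elementary steps.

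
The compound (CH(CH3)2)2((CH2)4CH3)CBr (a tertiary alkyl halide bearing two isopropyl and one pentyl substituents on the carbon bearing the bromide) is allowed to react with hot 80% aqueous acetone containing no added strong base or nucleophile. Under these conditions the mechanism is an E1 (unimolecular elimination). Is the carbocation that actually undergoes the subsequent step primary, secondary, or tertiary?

tertiary

Step 1: The C–Br bond breaks with both electrons going to the bromide; Br⁻ leaves and a tertiary carbocation remains.
No single 1,2-shift to an adjacent carbon would give a more-substituted cation, so no rearrangement occurs.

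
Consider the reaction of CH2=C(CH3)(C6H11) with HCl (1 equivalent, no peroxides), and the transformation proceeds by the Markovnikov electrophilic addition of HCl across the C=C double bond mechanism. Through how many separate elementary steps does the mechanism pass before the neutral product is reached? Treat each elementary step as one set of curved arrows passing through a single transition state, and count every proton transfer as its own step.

Step 1: The π electrons of the C=C bond attack a proton of HCl; Markovnikov addition places the new C–H on the less-substituted alkene carbon, so the positive charge ends up on the more-substituted carbon — a tertiary carbocation. The H–Cl bond breaks heterolytically, releasing Cl⁻.
(No 1,2-shift: no single shift to an adjacent carbon would give a more stable cation.)
Step 2: Nucleophilic attack by Cl⁻ on the carbocation completes the addition, giving R–Cl.
Total: 2 elementary steps.

2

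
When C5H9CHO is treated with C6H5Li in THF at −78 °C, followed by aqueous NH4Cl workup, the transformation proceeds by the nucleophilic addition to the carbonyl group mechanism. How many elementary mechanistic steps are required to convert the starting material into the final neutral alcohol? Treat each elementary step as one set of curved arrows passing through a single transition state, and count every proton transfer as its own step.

2

Step 1: A lone pair / filled orbital on the carbanion-like carbon of C6H5Li attacks the electrophilic carbonyl carbon; the π(C=O) electrons shift onto oxygen, producing a tetrahedral alkoxide intermediate.
Step 2: The alkoxide picks up a proton during aqueous NH4Cl workup to yield an alcohol.
Total: 2 elementary steps.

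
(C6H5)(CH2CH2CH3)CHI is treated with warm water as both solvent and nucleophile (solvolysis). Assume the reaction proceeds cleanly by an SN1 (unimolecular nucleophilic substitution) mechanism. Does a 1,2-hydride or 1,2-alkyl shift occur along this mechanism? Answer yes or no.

The first-formed carbocation is secondary.
No single 1,2-shift to an adjacent carbon would produce a more-substituted cation than the one already present, so no rearrangement occurs.

no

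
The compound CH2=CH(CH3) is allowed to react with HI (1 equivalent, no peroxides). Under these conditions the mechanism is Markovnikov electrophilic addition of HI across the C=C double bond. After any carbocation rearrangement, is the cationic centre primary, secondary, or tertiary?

Step 1: The π electrons of the C=C bond attack a proton of HI; Markovnikov addition places the new C–H on the less-substituted alkene carbon, so the positive charge ends up on the more-substituted carbon — a secondary carbocation. The H–I bond breaks heterolytically, releasing I⁻.
No single 1,2-shift to an adjacent carbon would give a more-substituted cation, so no rearrangement occurs.

secondary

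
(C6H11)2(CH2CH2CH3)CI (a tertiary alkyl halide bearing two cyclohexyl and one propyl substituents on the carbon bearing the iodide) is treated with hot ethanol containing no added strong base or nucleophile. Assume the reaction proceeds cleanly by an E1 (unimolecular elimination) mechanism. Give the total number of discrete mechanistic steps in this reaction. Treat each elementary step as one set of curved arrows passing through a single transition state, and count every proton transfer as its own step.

Step 1: The C–I bond breaks with both electrons going to the iodide; I⁻ leaves and a tertiary carbocation remains.
(No 1,2-shift: no single shift to an adjacent carbon would give a more stable cation.)
Step 2: An ethanol molecule (solvent) deprotonates a β-carbon; as the C–H bond breaks, those electrons form the new alkene π bond.
Total: 2 elementary steps.

2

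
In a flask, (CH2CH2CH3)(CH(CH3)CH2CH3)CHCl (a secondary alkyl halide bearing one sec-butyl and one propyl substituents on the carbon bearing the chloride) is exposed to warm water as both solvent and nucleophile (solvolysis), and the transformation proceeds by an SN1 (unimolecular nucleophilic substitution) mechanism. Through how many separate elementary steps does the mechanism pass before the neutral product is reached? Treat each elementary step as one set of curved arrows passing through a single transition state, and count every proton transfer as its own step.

4

Step 1: Unassisted departure of Cl⁻ (taking the C–Cl bonding pair) generates a secondary carbocation.
Step 2: A 1,2-hydride shift from the adjacent sec-butyl carbon moves the positive charge from the secondary centre to an adjacent carbon, generating a more stable tertiary carbocation.
Step 3: A lone pair on the oxygen of H2O attacks the carbocation, forming a new C–O σ-bond and an oxonium ion.
Step 4: Proton transfer from the O–H of the oxonium ion to a solvent molecule delivers the neutral alcohol.
Total: 4 elementary steps.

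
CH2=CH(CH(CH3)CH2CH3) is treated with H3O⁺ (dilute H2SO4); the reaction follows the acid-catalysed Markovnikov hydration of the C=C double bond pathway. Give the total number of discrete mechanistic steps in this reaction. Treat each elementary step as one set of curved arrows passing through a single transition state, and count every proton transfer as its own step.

4

Step 1: The π electrons of the C=C bond attack a proton of H3O⁺; Markovnikov addition places the new C–H on the less-substituted alkene carbon, so the positive charge ends up on the more-substituted carbon — a secondary carbocation. H2O is released.
Step 2: Carbocation rearrangement: a 1,2-hydride shift from the adjacent sec-butyl carbon converts the initially-formed secondary cation into the more stable tertiary cation.
Step 3: Nucleophilic capture of the cation by H2O produces the protonated alcohol (an oxonium ion).
Step 4: Deprotonation of the oxonium ion by a water molecule delivers the neutral alcohol and regenerates the acid catalyst.
Total: 4 elementary steps.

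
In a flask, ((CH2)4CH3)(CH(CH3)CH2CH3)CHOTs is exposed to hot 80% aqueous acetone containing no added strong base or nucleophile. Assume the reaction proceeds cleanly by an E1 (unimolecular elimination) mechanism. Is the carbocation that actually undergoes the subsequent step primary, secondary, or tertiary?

Step 1: Rate-determining heterolysis of the C–O bond gives TsO⁻ and a secondary carbocation.
Step 2: A hydride (H with its bonding pair) migrates from the adjacent sec-butyl carbon to the cationic centre — a 1,2-hydride shift — upgrading the secondary cation to a tertiary one.
The cation rearranges from secondary to tertiary via a 1,2-hydride shift from the adjacent sec-butyl carbon; the tertiary cation is what reacts next.

tertiary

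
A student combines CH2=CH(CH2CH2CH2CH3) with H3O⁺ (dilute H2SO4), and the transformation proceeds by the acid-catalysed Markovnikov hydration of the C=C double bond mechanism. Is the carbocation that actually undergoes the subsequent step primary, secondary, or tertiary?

secondary

Step 1: Protonation of the alkene by H3O⁺: the π bond acts as the nucleophile and picks up H⁺, giving the more stable (Markovnikov) secondary carbocation. H2O is released.
No single 1,2-shift to an adjacent carbon would give a more-substituted cation, so no rearrangement occurs.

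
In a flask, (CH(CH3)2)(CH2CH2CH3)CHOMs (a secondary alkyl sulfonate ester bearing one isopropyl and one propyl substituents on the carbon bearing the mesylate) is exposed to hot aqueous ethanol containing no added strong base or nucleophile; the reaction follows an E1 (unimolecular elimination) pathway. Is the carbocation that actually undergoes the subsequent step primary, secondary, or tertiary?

tertiary

Step 1: The C–O bond breaks with both electrons going to the mesylate; MsO⁻ leaves and a secondary carbocation remains.
Step 2: A 1,2-hydride shift from the adjacent isopropyl carbon moves the positive charge from the secondary centre to an adjacent carbon, generating a more stable tertiary carbocation.
The cation rearranges from secondary to tertiary via a 1,2-hydride shift from the adjacent isopropyl carbon; the tertiary cation is what reacts next.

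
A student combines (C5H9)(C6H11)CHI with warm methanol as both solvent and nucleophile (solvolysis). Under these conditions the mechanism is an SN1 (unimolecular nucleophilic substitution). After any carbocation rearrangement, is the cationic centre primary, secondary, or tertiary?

Step 1: Rate-determining heterolysis of the C–I bond gives I⁻ and a secondary carbocation.
Step 2: A 1,2-hydride shift from the adjacent cyclohexyl carbon moves the positive charge from the secondary centre to an adjacent carbon, generating a more stable tertiary carbocation.
The cation rearranges from secondary to tertiary via a 1,2-hydride shift from the adjacent cyclohexyl carbon; the tertiary cation is what reacts next.

tertiary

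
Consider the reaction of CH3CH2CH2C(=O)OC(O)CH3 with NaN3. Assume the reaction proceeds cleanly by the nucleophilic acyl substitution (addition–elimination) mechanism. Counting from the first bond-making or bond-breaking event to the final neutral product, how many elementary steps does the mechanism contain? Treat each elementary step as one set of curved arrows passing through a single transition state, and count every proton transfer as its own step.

2

Step 1: N3⁻ adds to the carbonyl carbon; the C=O π electrons shift onto oxygen and a tetrahedral alkoxide intermediate forms.
Step 2: Collapse of the tetrahedral intermediate: the alkoxide oxygen pushes its lone pair back to re-form C=O while CH3CO2⁻ leaves.
Total: 2 elementary steps.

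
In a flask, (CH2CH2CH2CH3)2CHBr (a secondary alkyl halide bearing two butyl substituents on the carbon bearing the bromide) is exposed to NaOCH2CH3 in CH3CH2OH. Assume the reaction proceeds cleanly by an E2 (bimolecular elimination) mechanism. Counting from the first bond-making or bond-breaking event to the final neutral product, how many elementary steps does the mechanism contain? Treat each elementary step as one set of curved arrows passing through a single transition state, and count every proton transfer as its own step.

Step 1: Concerted anti-periplanar elimination: CH3CH2O⁻ abstracts a β-H while Br⁻ leaves, and the C–H electrons become the new C=C π bond — all in a single transition state.
Total: 1 elementary step.

1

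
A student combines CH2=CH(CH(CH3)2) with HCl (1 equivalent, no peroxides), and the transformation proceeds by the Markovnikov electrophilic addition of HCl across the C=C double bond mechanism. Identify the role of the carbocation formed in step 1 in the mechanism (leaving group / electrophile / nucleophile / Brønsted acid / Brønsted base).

electrophile

Step 3: Nucleophilic attack by Cl⁻ on the carbocation completes the addition, giving R–Cl.
The carbocation formed in step 1 accepts an electron pair into an empty or π* orbital — it is the electrophile.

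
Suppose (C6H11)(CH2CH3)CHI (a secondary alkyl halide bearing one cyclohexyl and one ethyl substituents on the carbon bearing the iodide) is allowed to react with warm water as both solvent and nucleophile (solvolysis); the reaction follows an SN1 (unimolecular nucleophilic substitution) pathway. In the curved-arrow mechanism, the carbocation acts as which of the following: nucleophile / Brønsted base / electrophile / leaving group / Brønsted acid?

electrophile

Step 3: H2O donates an oxygen lone pair into the empty p orbital of the cation, giving a protonated alcohol (an oxonium ion).
The carbocation accepts an electron pair into an empty or π* orbital — it is the electrophile.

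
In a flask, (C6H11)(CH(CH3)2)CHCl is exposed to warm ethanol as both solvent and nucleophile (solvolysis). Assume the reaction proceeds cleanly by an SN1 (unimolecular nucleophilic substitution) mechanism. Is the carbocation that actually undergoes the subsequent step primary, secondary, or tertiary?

Step 1: Ionisation: the C–Cl σ-bond cleaves heterolytically; both bonding electrons depart with Cl⁻, leaving a secondary carbocation at the α-carbon.
Step 2: A 1,2-hydride shift from the adjacent cyclohexyl carbon moves the positive charge from the secondary centre to an adjacent carbon, generating a more stable tertiary carbocation.
The cation rearranges from secondary to tertiary via a 1,2-hydride shift from the adjacent cyclohexyl carbon; the tertiary cation is what reacts next.

tertiary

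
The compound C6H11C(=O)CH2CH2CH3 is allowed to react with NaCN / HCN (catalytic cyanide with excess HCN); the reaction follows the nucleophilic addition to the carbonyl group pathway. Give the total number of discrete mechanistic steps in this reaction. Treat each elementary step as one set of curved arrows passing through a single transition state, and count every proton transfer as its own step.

Step 1: CN⁻ attacks the sp² carbonyl carbon; the C=O π bond breaks and the electrons end up as a lone pair on the alkoxide oxygen of the tetrahedral intermediate.
Step 2: The alkoxide oxygen removes a proton from HCN present in the mixture, giving a cyanohydrin and regenerating CN⁻.
Total: 2 elementary steps.

2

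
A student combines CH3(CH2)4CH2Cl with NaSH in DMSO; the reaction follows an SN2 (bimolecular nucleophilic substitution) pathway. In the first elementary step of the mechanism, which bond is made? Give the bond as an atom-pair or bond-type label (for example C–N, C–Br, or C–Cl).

Step 1: The hydrosulfide nucleophile donates a lone pair from S to the α-carbon in a backside attack; simultaneously the C–Cl σ-bond breaks and both of its electrons leave with Cl⁻. One concerted step with inversion of configuration.
The bond formed in this step is the C–S bond.

C–S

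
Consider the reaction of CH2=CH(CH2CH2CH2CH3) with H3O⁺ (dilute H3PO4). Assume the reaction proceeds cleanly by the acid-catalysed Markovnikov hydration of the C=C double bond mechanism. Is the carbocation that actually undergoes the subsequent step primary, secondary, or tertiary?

secondary

Step 1: Electrophilic addition begins with the π(C=C) electrons forming a bond to the proton of H3O⁺. Following Markovnikov's rule, the resulting cation is secondary. H2O is released.
No single 1,2-shift to an adjacent carbon would give a more-substituted cation, so no rearrangement occurs.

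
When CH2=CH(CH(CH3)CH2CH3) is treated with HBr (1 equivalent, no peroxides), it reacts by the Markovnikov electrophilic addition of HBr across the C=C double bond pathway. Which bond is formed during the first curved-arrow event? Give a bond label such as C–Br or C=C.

C–H

Step 1: Protonation of the alkene by HBr: the π bond acts as the nucleophile and picks up H⁺, giving the more stable (Markovnikov) secondary carbocation. The H–Br bond breaks heterolytically, releasing Br⁻.
The bond formed in this step is the C–H bond.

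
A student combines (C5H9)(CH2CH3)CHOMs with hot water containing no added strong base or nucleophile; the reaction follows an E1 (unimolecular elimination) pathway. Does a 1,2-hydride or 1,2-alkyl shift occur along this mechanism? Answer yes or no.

The first-formed carbocation is secondary.
The adjacent cyclopentyl carbon already bears 2 other carbon substituents and has a hydrogen to migrate; after a 1,2-hydride shift from that carbon the positive charge sits on a tertiary centre.
Tertiary is more stable than secondary, so the shift occurs.

yes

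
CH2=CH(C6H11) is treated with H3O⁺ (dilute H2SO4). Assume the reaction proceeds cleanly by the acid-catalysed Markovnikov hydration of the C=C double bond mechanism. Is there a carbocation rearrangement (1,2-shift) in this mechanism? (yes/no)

The first-formed carbocation is secondary.
The adjacent cyclohexyl carbon already bears 2 other carbon substituents and has a hydrogen to migrate; after a 1,2-hydride shift from that carbon the positive charge sits on a tertiary centre.
Tertiary is more stable than secondary, so the shift occurs.

yes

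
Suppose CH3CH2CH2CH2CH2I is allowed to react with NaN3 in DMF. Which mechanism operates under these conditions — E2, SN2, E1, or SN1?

SN2

Conditions: a primary substrate with a strong nucleophile in the polar aprotic solvent DMF.
These conditions are the textbook signature of the SN2 pathway.
An unhindered substrate with a strong nucleophile in a polar aprotic solvent favours one-step backside displacement.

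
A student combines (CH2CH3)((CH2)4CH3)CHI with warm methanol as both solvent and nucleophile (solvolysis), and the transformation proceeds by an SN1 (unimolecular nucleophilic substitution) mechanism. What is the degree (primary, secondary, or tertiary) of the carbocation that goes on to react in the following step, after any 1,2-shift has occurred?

secondary

Step 1: Rate-determining heterolysis of the C–I bond gives I⁻ and a secondary carbocation.
No single 1,2-shift to an adjacent carbon would give a more-substituted cation, so no rearrangement occurs.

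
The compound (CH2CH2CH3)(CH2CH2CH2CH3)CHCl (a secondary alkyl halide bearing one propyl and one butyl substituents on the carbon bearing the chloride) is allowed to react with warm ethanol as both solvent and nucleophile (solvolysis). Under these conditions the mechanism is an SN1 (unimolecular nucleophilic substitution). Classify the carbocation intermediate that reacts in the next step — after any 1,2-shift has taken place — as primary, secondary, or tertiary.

secondary

Step 1: Rate-determining heterolysis of the C–Cl bond gives Cl⁻ and a secondary carbocation.
No single 1,2-shift to an adjacent carbon would give a more-substituted cation, so no rearrangement occurs.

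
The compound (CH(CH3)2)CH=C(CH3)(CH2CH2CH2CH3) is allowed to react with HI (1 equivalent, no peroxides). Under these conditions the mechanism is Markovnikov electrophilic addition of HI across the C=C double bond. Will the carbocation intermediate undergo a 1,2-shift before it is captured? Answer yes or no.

The first-formed carbocation is tertiary.
No single 1,2-shift to an adjacent carbon would produce a more-substituted cation than the one already present, so no rearrangement occurs.

no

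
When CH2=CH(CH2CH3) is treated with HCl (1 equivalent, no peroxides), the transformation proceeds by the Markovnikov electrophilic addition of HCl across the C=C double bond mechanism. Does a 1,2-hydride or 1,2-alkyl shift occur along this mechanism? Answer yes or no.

no

The first-formed carbocation is secondary.
No single 1,2-shift to an adjacent carbon would produce a more-substituted cation than the one already present, so no rearrangement occurs.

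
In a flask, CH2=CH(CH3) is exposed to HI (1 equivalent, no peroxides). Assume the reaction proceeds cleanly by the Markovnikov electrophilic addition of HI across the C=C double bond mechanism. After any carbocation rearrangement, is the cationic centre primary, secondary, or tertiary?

secondary

Step 1: Protonation of the alkene by HI: the π bond acts as the nucleophile and picks up H⁺, giving the more stable (Markovnikov) secondary carbocation. The H–I bond breaks heterolytically, releasing I⁻.
No single 1,2-shift to an adjacent carbon would give a more-substituted cation, so no rearrangement occurs.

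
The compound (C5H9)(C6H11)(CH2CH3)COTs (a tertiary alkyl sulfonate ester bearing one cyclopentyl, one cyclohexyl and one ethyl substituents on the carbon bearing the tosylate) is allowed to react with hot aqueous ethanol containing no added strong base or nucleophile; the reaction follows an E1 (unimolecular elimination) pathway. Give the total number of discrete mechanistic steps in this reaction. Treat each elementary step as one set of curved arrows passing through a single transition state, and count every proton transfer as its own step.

Step 1: Rate-determining heterolysis of the C–O bond gives TsO⁻ and a tertiary carbocation.
(No 1,2-shift: no single shift to an adjacent carbon would give a more stable cation.)
Step 2: A weak base (a water (or ethanol) molecule from the solvent) removes a proton from a carbon adjacent to the cationic centre; the electrons of that C–H bond become the new π(C=C) bond, giving the alkene.
Total: 2 elementary steps.

2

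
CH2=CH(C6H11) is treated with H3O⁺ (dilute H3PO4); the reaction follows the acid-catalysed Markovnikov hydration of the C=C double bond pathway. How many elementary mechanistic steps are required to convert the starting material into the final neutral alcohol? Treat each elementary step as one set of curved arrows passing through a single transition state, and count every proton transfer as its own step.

Step 1: The π electrons of the C=C bond attack a proton of H3O⁺; Markovnikov addition places the new C–H on the less-substituted alkene carbon, so the positive charge ends up on the more-substituted carbon — a secondary carbocation. H2O is released.
Step 2: Carbocation rearrangement: a 1,2-hydride shift from the adjacent cyclohexyl carbon converts the initially-formed secondary cation into the more stable tertiary cation.
Step 3: A lone pair on the oxygen of H2O attacks the carbocation, forming a C–O bond and an oxonium ion (a protonated alcohol).
Step 4: Deprotonation of the oxonium ion by a water molecule delivers the neutral alcohol and regenerates the acid catalyst.
Total: 4 elementary steps.

4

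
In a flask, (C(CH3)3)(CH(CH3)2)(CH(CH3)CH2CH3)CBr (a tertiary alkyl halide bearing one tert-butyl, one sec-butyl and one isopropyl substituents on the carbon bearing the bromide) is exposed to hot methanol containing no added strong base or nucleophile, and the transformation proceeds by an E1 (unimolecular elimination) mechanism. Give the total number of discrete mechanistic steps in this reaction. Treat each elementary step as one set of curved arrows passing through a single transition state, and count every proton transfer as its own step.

Step 1: The C–Br bond breaks with both electrons going to the bromide; Br⁻ leaves and a tertiary carbocation remains.
(No 1,2-shift: no single shift to an adjacent carbon would give a more stable cation.)
Step 2: Loss of a β-proton to a methanol molecule of the solvent: the C–H bonding pair collapses toward the cationic carbon to form the C=C π bond, yielding the alkene.
Total: 2 elementary steps.

2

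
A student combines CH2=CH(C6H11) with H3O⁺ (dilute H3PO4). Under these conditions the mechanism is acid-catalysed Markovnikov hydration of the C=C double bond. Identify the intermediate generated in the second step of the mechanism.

tertiary carbocation

Step 1: The π electrons of the C=C bond attack a proton of H3O⁺; Markovnikov addition places the new C–H on the less-substituted alkene carbon, so the positive charge ends up on the more-substituted carbon — a secondary carbocation. H2O is released.
Step 2: Carbocation rearrangement: a 1,2-hydride shift from the adjacent cyclohexyl carbon converts the initially-formed secondary cation into the more stable tertiary cation.
After step 2 the species present is a tertiary carbocation.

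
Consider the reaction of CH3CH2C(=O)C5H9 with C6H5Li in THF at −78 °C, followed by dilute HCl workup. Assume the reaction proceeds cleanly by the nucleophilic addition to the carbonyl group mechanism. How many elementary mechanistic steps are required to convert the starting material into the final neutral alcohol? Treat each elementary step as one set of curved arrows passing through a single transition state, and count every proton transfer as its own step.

Step 1: the carbanion-like carbon of C6H5Li attacks the sp² carbonyl carbon; the C=O π bond breaks and the electrons end up as a lone pair on the alkoxide oxygen of the tetrahedral intermediate.
Step 2: On dilute HCl workup the alkoxide oxygen is protonated, giving an alcohol.
Total: 2 elementary steps.

2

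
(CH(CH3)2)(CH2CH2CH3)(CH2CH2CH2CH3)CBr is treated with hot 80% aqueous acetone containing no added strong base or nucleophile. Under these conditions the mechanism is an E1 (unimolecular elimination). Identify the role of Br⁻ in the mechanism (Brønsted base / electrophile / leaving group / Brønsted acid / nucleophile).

leaving group

Step 1: Unassisted departure of Br⁻ (taking the C–Br bonding pair) generates a tertiary carbocation.
Br⁻ departs with both electrons of the breaking σ-bond — that is the definition of a leaving group.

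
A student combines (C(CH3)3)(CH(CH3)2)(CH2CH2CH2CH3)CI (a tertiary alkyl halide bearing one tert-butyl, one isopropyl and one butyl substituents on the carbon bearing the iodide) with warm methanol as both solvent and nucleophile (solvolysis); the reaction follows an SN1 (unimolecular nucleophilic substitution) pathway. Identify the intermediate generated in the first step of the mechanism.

Step 1: Rate-determining heterolysis of the C–I bond gives I⁻ and a tertiary carbocation.
After step 1 the species present is a tertiary carbocation.

tertiary carbocation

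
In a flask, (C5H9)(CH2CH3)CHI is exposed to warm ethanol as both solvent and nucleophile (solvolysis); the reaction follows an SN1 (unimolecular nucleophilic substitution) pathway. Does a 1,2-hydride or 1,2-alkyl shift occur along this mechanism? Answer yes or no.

The first-formed carbocation is secondary.
The adjacent cyclopentyl carbon already bears 2 other carbon substituents and has a hydrogen to migrate; after a 1,2-hydride shift from that carbon the positive charge sits on a tertiary centre.
Tertiary is more stable than secondary, so the shift occurs.

yes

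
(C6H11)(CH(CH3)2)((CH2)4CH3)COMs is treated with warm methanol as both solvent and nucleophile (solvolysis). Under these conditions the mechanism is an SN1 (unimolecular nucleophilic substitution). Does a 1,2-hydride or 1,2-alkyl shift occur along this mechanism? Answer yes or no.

The first-formed carbocation is tertiary.
No single 1,2-shift to an adjacent carbon would produce a more-substituted cation than the one already present, so no rearrangement occurs.

no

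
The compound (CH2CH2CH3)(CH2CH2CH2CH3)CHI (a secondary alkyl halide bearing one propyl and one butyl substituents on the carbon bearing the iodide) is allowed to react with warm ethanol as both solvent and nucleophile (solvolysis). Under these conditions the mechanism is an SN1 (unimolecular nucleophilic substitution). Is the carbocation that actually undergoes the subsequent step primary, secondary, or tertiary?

secondary

Step 1: Ionisation: the C–I σ-bond cleaves heterolytically; both bonding electrons depart with I⁻, leaving a secondary carbocation at the α-carbon.
No single 1,2-shift to an adjacent carbon would give a more-substituted cation, so no rearrangement occurs.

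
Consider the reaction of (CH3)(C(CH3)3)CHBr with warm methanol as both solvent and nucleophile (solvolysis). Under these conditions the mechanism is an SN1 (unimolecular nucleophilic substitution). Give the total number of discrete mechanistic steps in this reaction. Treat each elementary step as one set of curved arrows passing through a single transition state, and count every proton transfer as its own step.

Step 1: Unassisted departure of Br⁻ (taking the C–Br bonding pair) generates a secondary carbocation.
Step 2: A 1,2-methyl shift from the adjacent tert-butyl carbon moves the positive charge from the secondary centre to an adjacent carbon, generating a more stable tertiary carbocation.
Step 3: CH3OH donates an oxygen lone pair into the empty p orbital of the cation, giving a protonated ether (an oxonium ion).
Step 4: Proton transfer from the O–H of the oxonium ion to a solvent molecule delivers the neutral ether.
Total: 4 elementary steps.

4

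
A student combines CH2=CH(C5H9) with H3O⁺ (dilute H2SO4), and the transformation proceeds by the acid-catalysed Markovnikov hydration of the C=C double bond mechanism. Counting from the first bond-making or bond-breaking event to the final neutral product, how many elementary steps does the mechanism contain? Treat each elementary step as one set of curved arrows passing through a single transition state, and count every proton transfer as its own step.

4

Step 1: Electrophilic addition begins with the π(C=C) electrons forming a bond to the proton of H3O⁺. Following Markovnikov's rule, the resulting cation is secondary. H2O is released.
Step 2: Carbocation rearrangement: a 1,2-hydride shift from the adjacent cyclopentyl carbon converts the initially-formed secondary cation into the more stable tertiary cation.
Step 3: A lone pair on the oxygen of H2O attacks the carbocation, forming a C–O bond and an oxonium ion (a protonated alcohol).
Step 4: H2O removes a proton from the oxonium oxygen, regenerating H3O⁺ and giving the neutral alcohol.
Total: 4 elementary steps.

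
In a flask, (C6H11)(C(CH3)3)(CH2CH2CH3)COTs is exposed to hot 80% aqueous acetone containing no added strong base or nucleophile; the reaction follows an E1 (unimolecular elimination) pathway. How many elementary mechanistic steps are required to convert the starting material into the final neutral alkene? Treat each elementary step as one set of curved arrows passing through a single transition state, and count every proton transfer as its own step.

2

Step 1: Rate-determining heterolysis of the C–O bond gives TsO⁻ and a tertiary carbocation.
(No 1,2-shift: no single shift to an adjacent carbon would give a more stable cation.)
Step 2: A water molecule (solvent) deprotonates a β-carbon; as the C–H bond breaks, those electrons form the new alkene π bond.
Total: 2 elementary steps.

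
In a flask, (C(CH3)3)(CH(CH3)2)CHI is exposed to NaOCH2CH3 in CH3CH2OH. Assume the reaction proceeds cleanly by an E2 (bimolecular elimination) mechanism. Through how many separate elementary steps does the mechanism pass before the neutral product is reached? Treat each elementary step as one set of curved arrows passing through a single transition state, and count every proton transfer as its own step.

1

Step 1: The strong base CH3CH2O⁻ removes a β-hydrogen; in the same concerted event the electrons of the breaking C–H bond form the new π(C=C) bond and the C–I σ-bond breaks, expelling I⁻. Anti-periplanar geometry; one transition state.
Total: 1 elementary step.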